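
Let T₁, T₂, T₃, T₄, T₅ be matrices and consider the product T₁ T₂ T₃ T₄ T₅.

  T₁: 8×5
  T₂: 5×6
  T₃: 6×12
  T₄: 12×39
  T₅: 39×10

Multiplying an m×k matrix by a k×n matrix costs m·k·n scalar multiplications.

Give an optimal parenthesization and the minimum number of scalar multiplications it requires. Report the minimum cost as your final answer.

Adjacent pairs: T₁T₂ = 8·5·6 = 240; T₂T₃ = 5·6·12 = 360; T₃T₄ = 6·12·39 = 2808; T₄T₅ = 12·39·10 = 4680.
Length 3: T₁..T₃: k=1: 0+360+8·5·12=840; k=2: 240+0+8·6·12=816 → min 816 | T₂..T₄: k=2: 0+2808+5·6·39=3978; k=3: 360+0+5·12·39=2700 → min 2700 | T₃..T₅: k=3: 0+4680+6·12·10=5400; k=4: 2808+0+6·39·10=5148 → min 5148.
Length 4: T₁..T₄: k=1: 0+2700+8·5·39=4260; k=2: 240+2808+8·6·39=4920; k=3: 816+0+8·12·39=4560 → min 4260 | T₂..T₅: k=2: 0+5148+5·6·10=5448; k=3: 360+4680+5·12·10=5640; k=4: 2700+0+5·39·10=4650 → min 4650.
Length 5: T₁..T₅: k=1: 0+4650+8·5·10=5050; k=2: 240+5148+8·6·10=5868; k=3: 816+4680+8·12·10=6456; k=4: 4260+0+8·39·10=7380 → min 5050.
Optimal parenthesization: (T₁ (((T₂ T₃) T₄) T₅)) with cost 5050.

5050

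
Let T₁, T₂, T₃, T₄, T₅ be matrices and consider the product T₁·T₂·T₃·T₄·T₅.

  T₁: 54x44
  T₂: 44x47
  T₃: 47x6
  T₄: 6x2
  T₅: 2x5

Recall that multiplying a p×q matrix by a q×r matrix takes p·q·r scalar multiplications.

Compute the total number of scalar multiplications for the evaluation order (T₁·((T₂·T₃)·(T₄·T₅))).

(T₂·T₃): 44×47 by 47×6 → 44×6, cost 44·47·6 = 12408
(T₄·T₅): 6×2 by 2×5 → 6×5, cost 6·2·5 = 60
((T₂·T₃)·(T₄·T₅)): 44×6 by 6×5 → 44×5, cost 44·6·5 = 1320; cumulative 13788
(T₁·((T₂·T₃)·(T₄·T₅))): 54×44 by 44×5 → 54×5, cost 54·44·5 = 11880; cumulative 25668
Total: 25668 scalar multiplications.

25668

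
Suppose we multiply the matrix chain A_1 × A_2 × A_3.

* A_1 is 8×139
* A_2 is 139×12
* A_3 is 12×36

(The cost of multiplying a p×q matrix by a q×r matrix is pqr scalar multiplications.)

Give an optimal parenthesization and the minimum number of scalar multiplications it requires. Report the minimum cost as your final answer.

16800

(A_1 × (A_2 × A_3)): cost 100080.
((A_1 × A_2) × A_3): cost 16800.
Optimal: ((A_1 × A_2) × A_3) with cost 16800.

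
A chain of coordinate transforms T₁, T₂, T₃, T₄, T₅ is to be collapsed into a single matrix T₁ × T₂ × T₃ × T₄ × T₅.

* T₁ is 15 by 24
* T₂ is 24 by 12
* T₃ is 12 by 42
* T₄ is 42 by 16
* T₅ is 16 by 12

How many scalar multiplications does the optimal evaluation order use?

Adjacent pairs: T₁T₂ = 15·24·12 = 4320; T₂T₃ = 24·12·42 = 12096; T₃T₄ = 12·42·16 = 8064; T₄T₅ = 42·16·12 = 8064.
Length 3: T₁..T₃: k=1: 0+12096+15·24·42=27216; k=2: 4320+0+15·12·42=11880 → min 11880 | T₂..T₄: k=2: 0+8064+24·12·16=12672; k=3: 12096+0+24·42·16=28224 → min 12672 | T₃..T₅: k=3: 0+8064+12·42·12=14112; k=4: 8064+0+12·16·12=10368 → min 10368.
Length 4: T₁..T₄: k=1: 0+12672+15·24·16=18432; k=2: 4320+8064+15·12·16=15264; k=3: 11880+0+15·42·16=21960 → min 15264 | T₂..T₅: k=2: 0+10368+24·12·12=13824; k=3: 12096+8064+24·42·12=32256; k=4: 12672+0+24·16·12=17280 → min 13824.
Length 5: T₁..T₅: k=1: 0+13824+15·24·12=18144; k=2: 4320+10368+15·12·12=16848; k=3: 11880+8064+15·42·12=27504; k=4: 15264+0+15·16·12=18144 → min 16848.
Optimal order: ((T₁ × T₂) × ((T₃ × T₄) × T₅)) with cost 16848.

16848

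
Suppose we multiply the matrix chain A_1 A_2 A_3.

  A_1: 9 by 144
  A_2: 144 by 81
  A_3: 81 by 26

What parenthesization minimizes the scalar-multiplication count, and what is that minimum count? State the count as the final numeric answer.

(A_1 (A_2 A_3)): cost 336960.
((A_1 A_2) A_3): cost 123930.
Optimal: ((A_1 A_2) A_3) with cost 123930.

123930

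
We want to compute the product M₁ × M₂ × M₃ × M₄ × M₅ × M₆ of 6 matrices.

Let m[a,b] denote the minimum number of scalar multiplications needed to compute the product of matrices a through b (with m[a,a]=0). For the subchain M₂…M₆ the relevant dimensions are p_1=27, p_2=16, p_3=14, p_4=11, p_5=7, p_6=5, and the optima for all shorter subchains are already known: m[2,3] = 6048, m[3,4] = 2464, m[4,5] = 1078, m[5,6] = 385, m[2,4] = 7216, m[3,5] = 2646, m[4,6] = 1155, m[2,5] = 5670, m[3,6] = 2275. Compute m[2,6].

m[2,6] = min over k∈[2,5] of m[2,k]+m[k+1,6]+p_{1}·p_k·p_{6}.
k=2: 0 + 2275 + 27·16·5 = 4435; k=3: 6048 + 1155 + 27·14·5 = 9093; k=4: 7216 + 385 + 27·11·5 = 9086; k=5: 5670 + 0 + 27·7·5 = 6615.
Minimum: 4435 at k=2.

4435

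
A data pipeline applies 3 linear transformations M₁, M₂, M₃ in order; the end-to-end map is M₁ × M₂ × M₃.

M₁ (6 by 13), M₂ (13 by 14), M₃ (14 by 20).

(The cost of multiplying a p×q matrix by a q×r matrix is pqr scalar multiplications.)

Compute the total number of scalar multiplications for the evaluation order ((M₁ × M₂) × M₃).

2772

(M₁ × M₂): 6×13 by 13×14 → 6×14, cost 6·13·14 = 1092
((M₁ × M₂) × M₃): 6×14 by 14×20 → 6×20, cost 6·14·20 = 1680; cumulative 2772
Total: 2772 scalar multiplications.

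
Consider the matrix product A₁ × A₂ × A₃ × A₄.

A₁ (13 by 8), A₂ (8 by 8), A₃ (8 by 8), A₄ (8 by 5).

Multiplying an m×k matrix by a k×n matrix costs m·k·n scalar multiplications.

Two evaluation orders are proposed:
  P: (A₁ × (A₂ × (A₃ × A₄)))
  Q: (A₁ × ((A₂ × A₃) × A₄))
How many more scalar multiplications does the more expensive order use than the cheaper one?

192

Order P = (A₁ × (A₂ × (A₃ × A₄))): (A₃ × A₄): 8×8 by 8×5 → 8×5, cost 8·8·5 = 320; (A₂ × (A₃ × A₄)): 8×8 by 8×5 → 8×5, cost 8·8·5 = 320; cumulative 640; (A₁ × (A₂ × (A₃ × A₄))): 13×8 by 8×5 → 13×5, cost 13·8·5 = 520; cumulative 1160. Total 1160.
Order Q = (A₁ × ((A₂ × A₃) × A₄)): (A₂ × A₃): 8×8 by 8×8 → 8×8, cost 8·8·8 = 512; ((A₂ × A₃) × A₄): 8×8 by 8×5 → 8×5, cost 8·8·5 = 320; cumulative 832; (A₁ × ((A₂ × A₃) × A₄)): 13×8 by 8×5 → 13×5, cost 13·8·5 = 520; cumulative 1352. Total 1352.
Difference: |1160 − 1352| = 192.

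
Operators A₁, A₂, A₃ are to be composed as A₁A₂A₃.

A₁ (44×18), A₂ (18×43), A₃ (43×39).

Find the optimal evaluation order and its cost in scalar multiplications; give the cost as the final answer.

(A₁(A₂A₃)): cost 61074.
((A₁A₂)A₃): cost 107844.
Optimal: (A₁(A₂A₃)) with cost 61074.

61074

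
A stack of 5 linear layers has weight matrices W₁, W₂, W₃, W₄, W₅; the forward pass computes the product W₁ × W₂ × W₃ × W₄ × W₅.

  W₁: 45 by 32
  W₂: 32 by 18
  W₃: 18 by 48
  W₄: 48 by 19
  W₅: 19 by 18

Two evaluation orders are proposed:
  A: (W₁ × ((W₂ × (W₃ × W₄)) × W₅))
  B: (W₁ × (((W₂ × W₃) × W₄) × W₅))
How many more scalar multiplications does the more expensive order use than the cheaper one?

29472

Order A = (W₁ × ((W₂ × (W₃ × W₄)) × W₅)): (W₃ × W₄): 18×48 by 48×19 → 18×19, cost 18·48·19 = 16416; (W₂ × (W₃ × W₄)): 32×18 by 18×19 → 32×19, cost 32·18·19 = 10944; cumulative 27360; ((W₂ × (W₃ × W₄)) × W₅): 32×19 by 19×18 → 32×18, cost 32·19·18 = 10944; cumulative 38304; (W₁ × ((W₂ × (W₃ × W₄)) × W₅)): 45×32 by 32×18 → 45×18, cost 45·32·18 = 25920; cumulative 64224. Total 64224.
Order B = (W₁ × (((W₂ × W₃) × W₄) × W₅)): (W₂ × W₃): 32×18 by 18×48 → 32×48, cost 32·18·48 = 27648; ((W₂ × W₃) × W₄): 32×48 by 48×19 → 32×19, cost 32·48·19 = 29184; cumulative 56832; (((W₂ × W₃) × W₄) × W₅): 32×19 by 19×18 → 32×18, cost 32·19·18 = 10944; cumulative 67776; (W₁ × (((W₂ × W₃) × W₄) × W₅)): 45×32 by 32×18 → 45×18, cost 45·32·18 = 25920; cumulative 93696. Total 93696.
Difference: |64224 − 93696| = 29472.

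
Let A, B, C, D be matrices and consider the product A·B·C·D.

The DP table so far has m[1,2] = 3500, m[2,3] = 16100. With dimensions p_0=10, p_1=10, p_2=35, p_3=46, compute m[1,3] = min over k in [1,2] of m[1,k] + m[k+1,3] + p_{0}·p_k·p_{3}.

19600

m[1,3] = min over k∈[1,2] of m[1,k]+m[k+1,3]+p_{0}·p_k·p_{3}.
k=1: 0 + 16100 + 10·10·46 = 20700; k=2: 3500 + 0 + 10·35·46 = 19600.
Minimum: 19600 at k=2.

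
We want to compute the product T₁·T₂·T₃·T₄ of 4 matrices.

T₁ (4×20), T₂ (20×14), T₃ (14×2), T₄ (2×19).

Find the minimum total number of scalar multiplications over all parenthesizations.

Adjacent pairs: T₁T₂ = 4·20·14 = 1120; T₂T₃ = 20·14·2 = 560; T₃T₄ = 14·2·19 = 532.
Length 3: T₁..T₃: k=1: 0+560+4·20·2=720; k=2: 1120+0+4·14·2=1232 → min 720 | T₂..T₄: k=2: 0+532+20·14·19=5852; k=3: 560+0+20·2·19=1320 → min 1320.
Length 4: T₁..T₄: k=1: 0+1320+4·20·19=2840; k=2: 1120+532+4·14·19=2716; k=3: 720+0+4·2·19=872 → min 872.
Optimal order: ((T₁·(T₂·T₃))·T₄) with cost 872.

872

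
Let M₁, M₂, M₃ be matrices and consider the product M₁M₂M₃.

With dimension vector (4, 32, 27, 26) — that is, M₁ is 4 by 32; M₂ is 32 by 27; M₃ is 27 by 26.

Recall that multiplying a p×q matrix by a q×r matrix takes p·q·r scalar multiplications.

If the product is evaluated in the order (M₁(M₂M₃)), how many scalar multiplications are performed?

25792

(M₂M₃): 32×27 by 27×26 → 32×26, cost 32·27·26 = 22464
(M₁(M₂M₃)): 4×32 by 32×26 → 4×26, cost 4·32·26 = 3328; cumulative 25792
Total: 25792 scalar multiplications.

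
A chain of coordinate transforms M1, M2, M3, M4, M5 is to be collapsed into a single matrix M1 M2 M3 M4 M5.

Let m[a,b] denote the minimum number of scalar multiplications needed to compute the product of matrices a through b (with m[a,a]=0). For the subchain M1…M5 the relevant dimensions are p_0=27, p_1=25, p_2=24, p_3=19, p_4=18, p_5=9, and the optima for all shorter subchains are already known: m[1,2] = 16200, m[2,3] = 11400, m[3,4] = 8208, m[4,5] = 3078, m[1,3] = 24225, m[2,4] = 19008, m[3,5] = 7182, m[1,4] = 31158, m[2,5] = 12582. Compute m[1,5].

m[1,5] = min over k∈[1,4] of m[1,k]+m[k+1,5]+p_{0}·p_k·p_{5}.
k=1: 0 + 12582 + 27·25·9 = 18657; k=2: 16200 + 7182 + 27·24·9 = 29214; k=3: 24225 + 3078 + 27·19·9 = 31920; k=4: 31158 + 0 + 27·18·9 = 35532.
Minimum: 18657 at k=1.

18657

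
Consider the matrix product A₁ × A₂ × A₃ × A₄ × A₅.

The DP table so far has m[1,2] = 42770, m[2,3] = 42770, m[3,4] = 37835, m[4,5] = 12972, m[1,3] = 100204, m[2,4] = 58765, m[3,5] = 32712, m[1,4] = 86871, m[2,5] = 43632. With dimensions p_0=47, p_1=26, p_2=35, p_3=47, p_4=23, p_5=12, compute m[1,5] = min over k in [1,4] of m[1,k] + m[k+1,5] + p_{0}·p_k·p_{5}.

m[1,5] = min over k∈[1,4] of m[1,k]+m[k+1,5]+p_{0}·p_k·p_{5}.
k=1: 0 + 43632 + 47·26·12 = 58296; k=2: 42770 + 32712 + 47·35·12 = 95222; k=3: 100204 + 12972 + 47·47·12 = 139684; k=4: 86871 + 0 + 47·23·12 = 99843.
Minimum: 58296 at k=1.

58296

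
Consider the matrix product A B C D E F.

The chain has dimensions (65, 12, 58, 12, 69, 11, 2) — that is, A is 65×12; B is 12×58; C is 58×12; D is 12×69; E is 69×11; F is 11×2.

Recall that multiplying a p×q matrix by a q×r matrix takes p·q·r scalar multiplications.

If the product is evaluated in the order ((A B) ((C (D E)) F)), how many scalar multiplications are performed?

(A B): 65×12 by 12×58 → 65×58, cost 65·12·58 = 45240
(D E): 12×69 by 69×11 → 12×11, cost 12·69·11 = 9108
(C (D E)): 58×12 by 12×11 → 58×11, cost 58·12·11 = 7656; cumulative 16764
((C (D E)) F): 58×11 by 11×2 → 58×2, cost 58·11·2 = 1276; cumulative 18040
((A B) ((C (D E)) F)): 65×58 by 58×2 → 65×2, cost 65·58·2 = 7540; cumulative 70820
Total: 70820 scalar multiplications.

70820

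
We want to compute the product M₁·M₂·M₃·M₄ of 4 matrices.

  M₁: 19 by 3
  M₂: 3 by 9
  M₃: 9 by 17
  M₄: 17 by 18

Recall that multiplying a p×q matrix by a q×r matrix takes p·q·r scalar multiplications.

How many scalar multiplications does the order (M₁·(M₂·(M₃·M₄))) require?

(M₃·M₄): 9×17 by 17×18 → 9×18, cost 9·17·18 = 2754
(M₂·(M₃·M₄)): 3×9 by 9×18 → 3×18, cost 3·9·18 = 486; cumulative 3240
(M₁·(M₂·(M₃·M₄))): 19×3 by 3×18 → 19×18, cost 19·3·18 = 1026; cumulative 4266
Total: 4266 scalar multiplications.

4266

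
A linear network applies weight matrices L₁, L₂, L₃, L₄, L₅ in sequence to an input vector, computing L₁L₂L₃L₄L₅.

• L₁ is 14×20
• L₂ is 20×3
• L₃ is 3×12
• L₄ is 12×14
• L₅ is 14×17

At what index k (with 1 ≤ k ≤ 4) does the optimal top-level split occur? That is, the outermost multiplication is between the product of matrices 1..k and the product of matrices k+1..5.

Adjacent pairs: L₁L₂ = 14·20·3 = 840; L₂L₃ = 20·3·12 = 720; L₃L₄ = 3·12·14 = 504; L₄L₅ = 12·14·17 = 2856.
Length 3: L₁..L₃: k=1: 0+720+14·20·12=4080; k=2: 840+0+14·3·12=1344 → min 1344 | L₂..L₄: k=2: 0+504+20·3·14=1344; k=3: 720+0+20·12·14=4080 → min 1344 | L₃..L₅: k=3: 0+2856+3·12·17=3468; k=4: 504+0+3·14·17=1218 → min 1218.
Length 4: L₁..L₄: k=1: 0+1344+14·20·14=5264; k=2: 840+504+14·3·14=1932; k=3: 1344+0+14·12·14=3696 → min 1932 | L₂..L₅: k=2: 0+1218+20·3·17=2238; k=3: 720+2856+20·12·17=7656; k=4: 1344+0+20·14·17=6104 → min 2238.
Top-level splits: k=1: (L₁..L₁)·(L₂..L₅) → 0+2238+14·20·17 = 6998; k=2: (L₁..L₂)·(L₃..L₅) → 840+1218+14·3·17 = 2772; k=3: (L₁..L₃)·(L₄..L₅) → 1344+2856+14·12·17 = 7056; k=4: (L₁..L₄)·(L₅..L₅) → 1932+0+14·14·17 = 5264.
Best split is after L₂, i.e. k = 2.

2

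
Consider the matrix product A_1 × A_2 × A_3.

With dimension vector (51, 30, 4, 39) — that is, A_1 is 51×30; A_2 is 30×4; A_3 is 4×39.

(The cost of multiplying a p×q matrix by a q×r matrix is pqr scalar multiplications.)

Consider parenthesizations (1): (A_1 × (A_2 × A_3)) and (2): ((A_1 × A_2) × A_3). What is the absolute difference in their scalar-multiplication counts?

50274

Order (1) = (A_1 × (A_2 × A_3)): (A_2 × A_3): 30×4 by 4×39 → 30×39, cost 30·4·39 = 4680; (A_1 × (A_2 × A_3)): 51×30 by 30×39 → 51×39, cost 51·30·39 = 59670; cumulative 64350. Total 64350.
Order (2) = ((A_1 × A_2) × A_3): (A_1 × A_2): 51×30 by 30×4 → 51×4, cost 51·30·4 = 6120; ((A_1 × A_2) × A_3): 51×4 by 4×39 → 51×39, cost 51·4·39 = 7956; cumulative 14076. Total 14076.
Difference: |64350 − 14076| = 50274.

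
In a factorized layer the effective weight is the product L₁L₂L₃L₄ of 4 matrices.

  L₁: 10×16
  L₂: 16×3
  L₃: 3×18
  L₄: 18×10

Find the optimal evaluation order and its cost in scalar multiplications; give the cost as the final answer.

1320

Adjacent pairs: L₁L₂ = 10·16·3 = 480; L₂L₃ = 16·3·18 = 864; L₃L₄ = 3·18·10 = 540.
Length 3: L₁..L₃: k=1: 0+864+10·16·18=3744; k=2: 480+0+10·3·18=1020 → min 1020 | L₂..L₄: k=2: 0+540+16·3·10=1020; k=3: 864+0+16·18·10=3744 → min 1020.
Length 4: L₁..L₄: k=1: 0+1020+10·16·10=2620; k=2: 480+540+10·3·10=1320; k=3: 1020+0+10·18·10=2820 → min 1320.
Optimal parenthesization: ((L₁L₂)(L₃L₄)) with cost 1320.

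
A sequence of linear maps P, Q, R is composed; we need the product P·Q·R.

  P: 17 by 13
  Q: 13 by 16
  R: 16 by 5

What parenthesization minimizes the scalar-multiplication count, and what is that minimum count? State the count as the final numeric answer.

2145

(P·(Q·R)): cost 2145.
((P·Q)·R): cost 4896.
Optimal: (P·(Q·R)) with cost 2145.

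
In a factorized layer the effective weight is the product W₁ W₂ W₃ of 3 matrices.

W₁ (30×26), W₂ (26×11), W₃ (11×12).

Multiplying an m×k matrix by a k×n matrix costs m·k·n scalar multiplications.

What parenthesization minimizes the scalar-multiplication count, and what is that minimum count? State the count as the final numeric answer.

(W₁ (W₂ W₃)): cost 12792.
((W₁ W₂) W₃): cost 12540.
Optimal: ((W₁ W₂) W₃) with cost 12540.

12540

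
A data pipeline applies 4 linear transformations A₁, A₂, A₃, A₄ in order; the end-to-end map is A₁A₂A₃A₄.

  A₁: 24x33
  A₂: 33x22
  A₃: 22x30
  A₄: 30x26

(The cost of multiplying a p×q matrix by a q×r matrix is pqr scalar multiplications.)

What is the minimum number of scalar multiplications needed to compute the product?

Adjacent pairs: A₁A₂ = 24·33·22 = 17424; A₂A₃ = 33·22·30 = 21780; A₃A₄ = 22·30·26 = 17160.
Length 3: A₁..A₃: k=1: 0+21780+24·33·30=45540; k=2: 17424+0+24·22·30=33264 → min 33264 | A₂..A₄: k=2: 0+17160+33·22·26=36036; k=3: 21780+0+33·30·26=47520 → min 36036.
Length 4: A₁..A₄: k=1: 0+36036+24·33·26=56628; k=2: 17424+17160+24·22·26=48312; k=3: 33264+0+24·30·26=51984 → min 48312.
Optimal order: ((A₁A₂)(A₃A₄)) with cost 48312.

48312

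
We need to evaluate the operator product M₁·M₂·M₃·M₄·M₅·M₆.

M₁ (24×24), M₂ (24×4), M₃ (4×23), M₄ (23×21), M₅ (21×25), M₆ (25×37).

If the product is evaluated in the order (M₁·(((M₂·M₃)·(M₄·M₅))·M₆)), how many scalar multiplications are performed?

(M₂·M₃): 24×4 by 4×23 → 24×23, cost 24·4·23 = 2208
(M₄·M₅): 23×21 by 21×25 → 23×25, cost 23·21·25 = 12075
((M₂·M₃)·(M₄·M₅)): 24×23 by 23×25 → 24×25, cost 24·23·25 = 13800; cumulative 28083
(((M₂·M₃)·(M₄·M₅))·M₆): 24×25 by 25×37 → 24×37, cost 24·25·37 = 22200; cumulative 50283
(M₁·(((M₂·M₃)·(M₄·M₅))·M₆)): 24×24 by 24×37 → 24×37, cost 24·24·37 = 21312; cumulative 71595
Total: 71595 scalar multiplications.

71595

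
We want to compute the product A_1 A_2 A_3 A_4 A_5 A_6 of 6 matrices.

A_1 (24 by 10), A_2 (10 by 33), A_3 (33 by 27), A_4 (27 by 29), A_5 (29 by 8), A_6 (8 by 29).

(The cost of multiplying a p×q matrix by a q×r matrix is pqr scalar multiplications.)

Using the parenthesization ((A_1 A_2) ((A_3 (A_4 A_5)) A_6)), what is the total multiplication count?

51936

(A_1 A_2): 24×10 by 10×33 → 24×33, cost 24·10·33 = 7920
(A_4 A_5): 27×29 by 29×8 → 27×8, cost 27·29·8 = 6264
(A_3 (A_4 A_5)): 33×27 by 27×8 → 33×8, cost 33·27·8 = 7128; cumulative 13392
((A_3 (A_4 A_5)) A_6): 33×8 by 8×29 → 33×29, cost 33·8·29 = 7656; cumulative 21048
((A_1 A_2) ((A_3 (A_4 A_5)) A_6)): 24×33 by 33×29 → 24×29, cost 24·33·29 = 22968; cumulative 51936
Total: 51936 scalar multiplications.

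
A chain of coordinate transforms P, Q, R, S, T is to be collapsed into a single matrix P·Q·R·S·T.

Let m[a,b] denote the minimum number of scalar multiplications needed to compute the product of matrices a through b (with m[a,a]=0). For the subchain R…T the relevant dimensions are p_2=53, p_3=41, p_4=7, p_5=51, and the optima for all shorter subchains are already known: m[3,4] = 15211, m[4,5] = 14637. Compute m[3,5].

m[3,5] = min over k∈[3,4] of m[3,k]+m[k+1,5]+p_{2}·p_k·p_{5}.
k=3: 0 + 14637 + 53·41·51 = 125460; k=4: 15211 + 0 + 53·7·51 = 34132.
Minimum: 34132 at k=4.

34132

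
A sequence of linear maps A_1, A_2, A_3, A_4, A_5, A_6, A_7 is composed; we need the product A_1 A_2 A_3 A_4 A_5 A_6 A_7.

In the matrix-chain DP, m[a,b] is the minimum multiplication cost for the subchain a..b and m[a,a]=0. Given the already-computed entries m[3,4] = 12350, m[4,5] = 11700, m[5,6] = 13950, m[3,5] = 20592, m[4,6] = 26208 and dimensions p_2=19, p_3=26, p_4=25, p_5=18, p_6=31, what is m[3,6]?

m[3,6] = min over k∈[3,5] of m[3,k]+m[k+1,6]+p_{2}·p_k·p_{6}.
k=3: 0 + 26208 + 19·26·31 = 41522; k=4: 12350 + 13950 + 19·25·31 = 41025; k=5: 20592 + 0 + 19·18·31 = 31194.
Minimum: 31194 at k=5.

31194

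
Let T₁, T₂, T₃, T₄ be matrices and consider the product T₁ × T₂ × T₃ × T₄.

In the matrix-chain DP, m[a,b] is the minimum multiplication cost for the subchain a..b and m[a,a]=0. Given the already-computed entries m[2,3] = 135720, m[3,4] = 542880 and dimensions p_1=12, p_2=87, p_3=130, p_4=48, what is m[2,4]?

m[2,4] = min over k∈[2,3] of m[2,k]+m[k+1,4]+p_{1}·p_k·p_{4}.
k=2: 0 + 542880 + 12·87·48 = 592992; k=3: 135720 + 0 + 12·130·48 = 210600.
Minimum: 210600 at k=3.

210600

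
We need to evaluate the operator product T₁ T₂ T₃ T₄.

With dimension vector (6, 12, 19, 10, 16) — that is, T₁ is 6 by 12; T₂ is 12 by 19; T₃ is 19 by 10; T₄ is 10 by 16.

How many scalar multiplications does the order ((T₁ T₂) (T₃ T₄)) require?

6232

(T₁ T₂): 6×12 by 12×19 → 6×19, cost 6·12·19 = 1368
(T₃ T₄): 19×10 by 10×16 → 19×16, cost 19·10·16 = 3040
((T₁ T₂) (T₃ T₄)): 6×19 by 19×16 → 6×16, cost 6·19·16 = 1824; cumulative 6232
Total: 6232 scalar multiplications.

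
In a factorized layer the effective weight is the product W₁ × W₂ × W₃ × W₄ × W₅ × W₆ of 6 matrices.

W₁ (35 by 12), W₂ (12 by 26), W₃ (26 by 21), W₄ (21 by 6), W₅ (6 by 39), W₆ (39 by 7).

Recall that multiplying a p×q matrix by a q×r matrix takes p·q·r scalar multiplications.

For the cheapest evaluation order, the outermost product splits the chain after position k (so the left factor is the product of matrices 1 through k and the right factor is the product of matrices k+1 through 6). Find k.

Adjacent pairs: W₁W₂ = 35·12·26 = 10920; W₂W₃ = 12·26·21 = 6552; W₃W₄ = 26·21·6 = 3276; W₄W₅ = 21·6·39 = 4914; W₅W₆ = 6·39·7 = 1638.
Length 3: W₁..W₃: k=1: 0+6552+35·12·21=15372; k=2: 10920+0+35·26·21=30030 → min 15372 | W₂..W₄: k=2: 0+3276+12·26·6=5148; k=3: 6552+0+12·21·6=8064 → min 5148 | W₃..W₅: k=3: 0+4914+26·21·39=26208; k=4: 3276+0+26·6·39=9360 → min 9360 | W₄..W₆: k=4: 0+1638+21·6·7=2520; k=5: 4914+0+21·39·7=10647 → min 2520.
Length 4: W₁..W₄: k=1: 0+5148+35·12·6=7668; k=2: 10920+3276+35·26·6=19656; k=3: 15372+0+35·21·6=19782 → min 7668 | W₂..W₅: k=2: 0+9360+12·26·39=21528; k=3: 6552+4914+12·21·39=21294; k=4: 5148+0+12·6·39=7956 → min 7956 | W₃..W₆: k=3: 0+2520+26·21·7=6342; k=4: 3276+1638+26·6·7=6006; k=5: 9360+0+26·39·7=16458 → min 6006.
Length 5: W₁..W₅: k=1: 0+7956+35·12·39=24336; k=2: 10920+9360+35·26·39=55770; k=3: 15372+4914+35·21·39=48951; k=4: 7668+0+35·6·39=15858 → min 15858 | W₂..W₆: k=2: 0+6006+12·26·7=8190; k=3: 6552+2520+12·21·7=10836; k=4: 5148+1638+12·6·7=7290; k=5: 7956+0+12·39·7=11232 → min 7290.
Top-level splits: k=1: (W₁..W₁)·(W₂..W₆) → 0+7290+35·12·7 = 10230; k=2: (W₁..W₂)·(W₃..W₆) → 10920+6006+35·26·7 = 23296; k=3: (W₁..W₃)·(W₄..W₆) → 15372+2520+35·21·7 = 23037; k=4: (W₁..W₄)·(W₅..W₆) → 7668+1638+35·6·7 = 10776; k=5: (W₁..W₅)·(W₆..W₆) → 15858+0+35·39·7 = 25413.
Best split is after W₁, i.e. k = 1.

1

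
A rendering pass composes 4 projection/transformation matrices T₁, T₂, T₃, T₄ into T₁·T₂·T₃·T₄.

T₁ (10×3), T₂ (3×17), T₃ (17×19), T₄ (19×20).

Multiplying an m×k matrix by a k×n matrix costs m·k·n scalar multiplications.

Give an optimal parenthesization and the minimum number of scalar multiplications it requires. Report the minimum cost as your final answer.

Adjacent pairs: T₁T₂ = 10·3·17 = 510; T₂T₃ = 3·17·19 = 969; T₃T₄ = 17·19·20 = 6460.
Length 3: T₁..T₃: k=1: 0+969+10·3·19=1539; k=2: 510+0+10·17·19=3740 → min 1539 | T₂..T₄: k=2: 0+6460+3·17·20=7480; k=3: 969+0+3·19·20=2109 → min 2109.
Length 4: T₁..T₄: k=1: 0+2109+10·3·20=2709; k=2: 510+6460+10·17·20=10370; k=3: 1539+0+10·19·20=5339 → min 2709.
Optimal parenthesization: (T₁·((T₂·T₃)·T₄)) with cost 2709.

2709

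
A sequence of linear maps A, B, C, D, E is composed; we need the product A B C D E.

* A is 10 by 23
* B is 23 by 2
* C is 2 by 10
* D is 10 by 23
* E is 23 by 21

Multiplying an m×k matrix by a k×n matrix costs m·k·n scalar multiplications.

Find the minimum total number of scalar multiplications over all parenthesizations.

Adjacent pairs: AB = 10·23·2 = 460; BC = 23·2·10 = 460; CD = 2·10·23 = 460; DE = 10·23·21 = 4830.
Length 3: A..C: k=1: 0+460+10·23·10=2760; k=2: 460+0+10·2·10=660 → min 660 | B..D: k=2: 0+460+23·2·23=1518; k=3: 460+0+23·10·23=5750 → min 1518 | C..E: k=3: 0+4830+2·10·21=5250; k=4: 460+0+2·23·21=1426 → min 1426.
Length 4: A..D: k=1: 0+1518+10·23·23=6808; k=2: 460+460+10·2·23=1380; k=3: 660+0+10·10·23=2960 → min 1380 | B..E: k=2: 0+1426+23·2·21=2392; k=3: 460+4830+23·10·21=10120; k=4: 1518+0+23·23·21=12627 → min 2392.
Length 5: A..E: k=1: 0+2392+10·23·21=7222; k=2: 460+1426+10·2·21=2306; k=3: 660+4830+10·10·21=7590; k=4: 1380+0+10·23·21=6210 → min 2306.
Optimal order: ((A B) ((C D) E)) with cost 2306.

2306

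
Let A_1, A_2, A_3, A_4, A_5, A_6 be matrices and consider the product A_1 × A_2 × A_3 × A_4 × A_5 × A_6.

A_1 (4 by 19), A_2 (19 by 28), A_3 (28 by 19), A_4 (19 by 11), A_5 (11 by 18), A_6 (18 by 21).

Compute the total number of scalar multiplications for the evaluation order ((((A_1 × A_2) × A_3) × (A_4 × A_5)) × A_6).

10898

(A_1 × A_2): 4×19 by 19×28 → 4×28, cost 4·19·28 = 2128
((A_1 × A_2) × A_3): 4×28 by 28×19 → 4×19, cost 4·28·19 = 2128; cumulative 4256
(A_4 × A_5): 19×11 by 11×18 → 19×18, cost 19·11·18 = 3762
(((A_1 × A_2) × A_3) × (A_4 × A_5)): 4×19 by 19×18 → 4×18, cost 4·19·18 = 1368; cumulative 9386
((((A_1 × A_2) × A_3) × (A_4 × A_5)) × A_6): 4×18 by 18×21 → 4×21, cost 4·18·21 = 1512; cumulative 10898
Total: 10898 scalar multiplications.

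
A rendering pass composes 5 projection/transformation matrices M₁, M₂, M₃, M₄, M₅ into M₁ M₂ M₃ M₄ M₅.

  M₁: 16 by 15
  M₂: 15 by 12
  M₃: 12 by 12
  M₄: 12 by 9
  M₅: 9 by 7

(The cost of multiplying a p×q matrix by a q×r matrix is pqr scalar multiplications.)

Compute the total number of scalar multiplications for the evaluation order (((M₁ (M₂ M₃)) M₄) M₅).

7776

(M₂ M₃): 15×12 by 12×12 → 15×12, cost 15·12·12 = 2160
(M₁ (M₂ M₃)): 16×15 by 15×12 → 16×12, cost 16·15·12 = 2880; cumulative 5040
((M₁ (M₂ M₃)) M₄): 16×12 by 12×9 → 16×9, cost 16·12·9 = 1728; cumulative 6768
(((M₁ (M₂ M₃)) M₄) M₅): 16×9 by 9×7 → 16×7, cost 16·9·7 = 1008; cumulative 7776
Total: 7776 scalar multiplications.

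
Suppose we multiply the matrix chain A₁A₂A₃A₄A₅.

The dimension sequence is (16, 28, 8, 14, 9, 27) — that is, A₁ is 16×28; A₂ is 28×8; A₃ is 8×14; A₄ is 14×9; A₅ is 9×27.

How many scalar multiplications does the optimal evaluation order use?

9632

Adjacent pairs: A₁A₂ = 16·28·8 = 3584; A₂A₃ = 28·8·14 = 3136; A₃A₄ = 8·14·9 = 1008; A₄A₅ = 14·9·27 = 3402.
Length 3: A₁..A₃: k=1: 0+3136+16·28·14=9408; k=2: 3584+0+16·8·14=5376 → min 5376 | A₂..A₄: k=2: 0+1008+28·8·9=3024; k=3: 3136+0+28·14·9=6664 → min 3024 | A₃..A₅: k=3: 0+3402+8·14·27=6426; k=4: 1008+0+8·9·27=2952 → min 2952.
Length 4: A₁..A₄: k=1: 0+3024+16·28·9=7056; k=2: 3584+1008+16·8·9=5744; k=3: 5376+0+16·14·9=7392 → min 5744 | A₂..A₅: k=2: 0+2952+28·8·27=9000; k=3: 3136+3402+28·14·27=17122; k=4: 3024+0+28·9·27=9828 → min 9000.
Length 5: A₁..A₅: k=1: 0+9000+16·28·27=21096; k=2: 3584+2952+16·8·27=9992; k=3: 5376+3402+16·14·27=14826; k=4: 5744+0+16·9·27=9632 → min 9632.
Optimal order: (((A₁A₂)(A₃A₄))A₅) with cost 9632.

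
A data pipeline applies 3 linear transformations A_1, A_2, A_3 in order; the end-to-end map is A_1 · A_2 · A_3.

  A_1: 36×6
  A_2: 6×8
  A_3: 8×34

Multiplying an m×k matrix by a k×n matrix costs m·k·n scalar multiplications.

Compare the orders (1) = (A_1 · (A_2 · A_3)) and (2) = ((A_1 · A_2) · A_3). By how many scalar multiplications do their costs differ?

2544

Order (1) = (A_1 · (A_2 · A_3)): (A_2 · A_3): 6×8 by 8×34 → 6×34, cost 6·8·34 = 1632; (A_1 · (A_2 · A_3)): 36×6 by 6×34 → 36×34, cost 36·6·34 = 7344; cumulative 8976. Total 8976.
Order (2) = ((A_1 · A_2) · A_3): (A_1 · A_2): 36×6 by 6×8 → 36×8, cost 36·6·8 = 1728; ((A_1 · A_2) · A_3): 36×8 by 8×34 → 36×34, cost 36·8·34 = 9792; cumulative 11520. Total 11520.
Difference: |8976 − 11520| = 2544.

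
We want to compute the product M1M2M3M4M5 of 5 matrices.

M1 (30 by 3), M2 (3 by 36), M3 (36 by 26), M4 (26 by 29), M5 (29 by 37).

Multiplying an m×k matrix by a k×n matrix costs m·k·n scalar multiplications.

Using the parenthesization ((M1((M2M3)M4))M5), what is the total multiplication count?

(M2M3): 3×36 by 36×26 → 3×26, cost 3·36·26 = 2808
((M2M3)M4): 3×26 by 26×29 → 3×29, cost 3·26·29 = 2262; cumulative 5070
(M1((M2M3)M4)): 30×3 by 3×29 → 30×29, cost 30·3·29 = 2610; cumulative 7680
((M1((M2M3)M4))M5): 30×29 by 29×37 → 30×37, cost 30·29·37 = 32190; cumulative 39870
Total: 39870 scalar multiplications.

39870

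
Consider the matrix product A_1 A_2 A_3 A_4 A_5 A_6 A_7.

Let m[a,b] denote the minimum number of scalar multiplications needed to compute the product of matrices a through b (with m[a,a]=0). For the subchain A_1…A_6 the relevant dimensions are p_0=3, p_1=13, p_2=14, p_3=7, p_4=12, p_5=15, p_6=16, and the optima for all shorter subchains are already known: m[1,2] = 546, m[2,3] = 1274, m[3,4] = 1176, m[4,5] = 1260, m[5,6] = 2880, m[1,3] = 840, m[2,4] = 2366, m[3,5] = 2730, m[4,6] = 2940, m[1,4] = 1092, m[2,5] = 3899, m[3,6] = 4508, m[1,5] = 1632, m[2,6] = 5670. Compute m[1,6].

m[1,6] = min over k∈[1,5] of m[1,k]+m[k+1,6]+p_{0}·p_k·p_{6}.
k=1: 0 + 5670 + 3·13·16 = 6294; k=2: 546 + 4508 + 3·14·16 = 5726; k=3: 840 + 2940 + 3·7·16 = 4116; k=4: 1092 + 2880 + 3·12·16 = 4548; k=5: 1632 + 0 + 3·15·16 = 2352.
Minimum: 2352 at k=5.

2352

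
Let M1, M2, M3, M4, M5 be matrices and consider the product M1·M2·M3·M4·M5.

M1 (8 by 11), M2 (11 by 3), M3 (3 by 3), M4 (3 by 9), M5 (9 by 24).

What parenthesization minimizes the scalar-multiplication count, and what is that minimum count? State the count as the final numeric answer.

1560

Adjacent pairs: M1M2 = 8·11·3 = 264; M2M3 = 11·3·3 = 99; M3M4 = 3·3·9 = 81; M4M5 = 3·9·24 = 648.
Length 3: M1..M3: k=1: 0+99+8·11·3=363; k=2: 264+0+8·3·3=336 → min 336 | M2..M4: k=2: 0+81+11·3·9=378; k=3: 99+0+11·3·9=396 → min 378 | M3..M5: k=3: 0+648+3·3·24=864; k=4: 81+0+3·9·24=729 → min 729.
Length 4: M1..M4: k=1: 0+378+8·11·9=1170; k=2: 264+81+8·3·9=561; k=3: 336+0+8·3·9=552 → min 552 | M2..M5: k=2: 0+729+11·3·24=1521; k=3: 99+648+11·3·24=1539; k=4: 378+0+11·9·24=2754 → min 1521.
Length 5: M1..M5: k=1: 0+1521+8·11·24=3633; k=2: 264+729+8·3·24=1569; k=3: 336+648+8·3·24=1560; k=4: 552+0+8·9·24=2280 → min 1560.
Optimal parenthesization: (((M1·M2)·M3)·(M4·M5)) with cost 1560.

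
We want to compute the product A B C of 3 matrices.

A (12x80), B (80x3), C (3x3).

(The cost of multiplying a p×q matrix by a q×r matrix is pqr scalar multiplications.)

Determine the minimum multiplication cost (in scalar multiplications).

Order (A (B C)): (B C): 80×3 by 3×3 → 80×3, cost 80·3·3 = 720; (A (B C)): 12×80 by 80×3 → 12×3, cost 12·80·3 = 2880; cumulative 3600. Total 3600.
Order ((A B) C): (A B): 12×80 by 80×3 → 12×3, cost 12·80·3 = 2880; ((A B) C): 12×3 by 3×3 → 12×3, cost 12·3·3 = 108; cumulative 2988. Total 2988.
Minimum: 2988.

2988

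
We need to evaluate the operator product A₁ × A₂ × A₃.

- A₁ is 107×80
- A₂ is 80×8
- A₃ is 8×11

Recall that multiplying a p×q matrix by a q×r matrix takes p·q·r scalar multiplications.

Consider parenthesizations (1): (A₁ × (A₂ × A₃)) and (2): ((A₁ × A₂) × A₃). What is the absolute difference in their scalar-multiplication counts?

23304

Order (1) = (A₁ × (A₂ × A₃)): (A₂ × A₃): 80×8 by 8×11 → 80×11, cost 80·8·11 = 7040; (A₁ × (A₂ × A₃)): 107×80 by 80×11 → 107×11, cost 107·80·11 = 94160; cumulative 101200. Total 101200.
Order (2) = ((A₁ × A₂) × A₃): (A₁ × A₂): 107×80 by 80×8 → 107×8, cost 107·80·8 = 68480; ((A₁ × A₂) × A₃): 107×8 by 8×11 → 107×11, cost 107·8·11 = 9416; cumulative 77896. Total 77896.
Difference: |101200 − 77896| = 23304.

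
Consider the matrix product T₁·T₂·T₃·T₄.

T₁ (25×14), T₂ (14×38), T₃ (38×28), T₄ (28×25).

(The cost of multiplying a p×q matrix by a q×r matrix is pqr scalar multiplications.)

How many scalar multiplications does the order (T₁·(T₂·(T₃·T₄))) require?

48650

(T₃·T₄): 38×28 by 28×25 → 38×25, cost 38·28·25 = 26600
(T₂·(T₃·T₄)): 14×38 by 38×25 → 14×25, cost 14·38·25 = 13300; cumulative 39900
(T₁·(T₂·(T₃·T₄))): 25×14 by 14×25 → 25×25, cost 25·14·25 = 8750; cumulative 48650
Total: 48650 scalar multiplications.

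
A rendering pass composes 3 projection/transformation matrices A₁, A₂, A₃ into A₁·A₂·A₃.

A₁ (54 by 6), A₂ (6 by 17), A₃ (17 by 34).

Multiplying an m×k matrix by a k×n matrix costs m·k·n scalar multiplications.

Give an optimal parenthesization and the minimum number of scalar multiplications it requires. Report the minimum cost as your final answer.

(A₁·(A₂·A₃)): cost 14484.
((A₁·A₂)·A₃): cost 36720.
Optimal: (A₁·(A₂·A₃)) with cost 14484.

14484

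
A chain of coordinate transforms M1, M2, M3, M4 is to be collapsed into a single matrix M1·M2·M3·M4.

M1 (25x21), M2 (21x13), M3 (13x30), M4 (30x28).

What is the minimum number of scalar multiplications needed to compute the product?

26845

Adjacent pairs: M1M2 = 25·21·13 = 6825; M2M3 = 21·13·30 = 8190; M3M4 = 13·30·28 = 10920.
Length 3: M1..M3: k=1: 0+8190+25·21·30=23940; k=2: 6825+0+25·13·30=16575 → min 16575 | M2..M4: k=2: 0+10920+21·13·28=18564; k=3: 8190+0+21·30·28=25830 → min 18564.
Length 4: M1..M4: k=1: 0+18564+25·21·28=33264; k=2: 6825+10920+25·13·28=26845; k=3: 16575+0+25·30·28=37575 → min 26845.
Optimal order: ((M1·M2)·(M3·M4)) with cost 26845.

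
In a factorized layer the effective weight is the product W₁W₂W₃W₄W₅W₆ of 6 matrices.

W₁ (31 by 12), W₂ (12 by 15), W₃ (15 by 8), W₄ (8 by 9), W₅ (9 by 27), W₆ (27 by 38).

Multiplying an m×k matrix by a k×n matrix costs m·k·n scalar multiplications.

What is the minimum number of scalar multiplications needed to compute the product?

23992

Adjacent pairs: W₁W₂ = 31·12·15 = 5580; W₂W₃ = 12·15·8 = 1440; W₃W₄ = 15·8·9 = 1080; W₄W₅ = 8·9·27 = 1944; W₅W₆ = 9·27·38 = 9234.
Length 3: W₁..W₃: k=1: 0+1440+31·12·8=4416; k=2: 5580+0+31·15·8=9300 → min 4416 | W₂..W₄: k=2: 0+1080+12·15·9=2700; k=3: 1440+0+12·8·9=2304 → min 2304 | W₃..W₅: k=3: 0+1944+15·8·27=5184; k=4: 1080+0+15·9·27=4725 → min 4725 | W₄..W₆: k=4: 0+9234+8·9·38=11970; k=5: 1944+0+8·27·38=10152 → min 10152.
Length 4: W₁..W₄: k=1: 0+2304+31·12·9=5652; k=2: 5580+1080+31·15·9=10845; k=3: 4416+0+31·8·9=6648 → min 5652 | W₂..W₅: k=2: 0+4725+12·15·27=9585; k=3: 1440+1944+12·8·27=5976; k=4: 2304+0+12·9·27=5220 → min 5220 | W₃..W₆: k=3: 0+10152+15·8·38=14712; k=4: 1080+9234+15·9·38=15444; k=5: 4725+0+15·27·38=20115 → min 14712.
Length 5: W₁..W₅: k=1: 0+5220+31·12·27=15264; k=2: 5580+4725+31·15·27=22860; k=3: 4416+1944+31·8·27=13056; k=4: 5652+0+31·9·27=13185 → min 13056 | W₂..W₆: k=2: 0+14712+12·15·38=21552; k=3: 1440+10152+12·8·38=15240; k=4: 2304+9234+12·9·38=15642; k=5: 5220+0+12·27·38=17532 → min 15240.
Length 6: W₁..W₆: k=1: 0+15240+31·12·38=29376; k=2: 5580+14712+31·15·38=37962; k=3: 4416+10152+31·8·38=23992; k=4: 5652+9234+31·9·38=25488; k=5: 13056+0+31·27·38=44862 → min 23992.
Optimal order: ((W₁(W₂W₃))((W₄W₅)W₆)) with cost 23992.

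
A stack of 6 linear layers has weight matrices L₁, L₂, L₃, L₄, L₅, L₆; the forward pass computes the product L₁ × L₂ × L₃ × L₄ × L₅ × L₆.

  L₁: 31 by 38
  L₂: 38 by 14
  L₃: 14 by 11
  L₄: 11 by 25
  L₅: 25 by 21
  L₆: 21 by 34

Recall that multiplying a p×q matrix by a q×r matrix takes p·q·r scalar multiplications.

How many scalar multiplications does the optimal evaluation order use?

44033

Adjacent pairs: L₁L₂ = 31·38·14 = 16492; L₂L₃ = 38·14·11 = 5852; L₃L₄ = 14·11·25 = 3850; L₄L₅ = 11·25·21 = 5775; L₅L₆ = 25·21·34 = 17850.
Length 3: L₁..L₃: k=1: 0+5852+31·38·11=18810; k=2: 16492+0+31·14·11=21266 → min 18810 | L₂..L₄: k=2: 0+3850+38·14·25=17150; k=3: 5852+0+38·11·25=16302 → min 16302 | L₃..L₅: k=3: 0+5775+14·11·21=9009; k=4: 3850+0+14·25·21=11200 → min 9009 | L₄..L₆: k=4: 0+17850+11·25·34=27200; k=5: 5775+0+11·21·34=13629 → min 13629.
Length 4: L₁..L₄: k=1: 0+16302+31·38·25=45752; k=2: 16492+3850+31·14·25=31192; k=3: 18810+0+31·11·25=27335 → min 27335 | L₂..L₅: k=2: 0+9009+38·14·21=20181; k=3: 5852+5775+38·11·21=20405; k=4: 16302+0+38·25·21=36252 → min 20181 | L₃..L₆: k=3: 0+13629+14·11·34=18865; k=4: 3850+17850+14·25·34=33600; k=5: 9009+0+14·21·34=19005 → min 18865.
Length 5: L₁..L₅: k=1: 0+20181+31·38·21=44919; k=2: 16492+9009+31·14·21=34615; k=3: 18810+5775+31·11·21=31746; k=4: 27335+0+31·25·21=43610 → min 31746 | L₂..L₆: k=2: 0+18865+38·14·34=36953; k=3: 5852+13629+38·11·34=33693; k=4: 16302+17850+38·25·34=66452; k=5: 20181+0+38·21·34=47313 → min 33693.
Length 6: L₁..L₆: k=1: 0+33693+31·38·34=73745; k=2: 16492+18865+31·14·34=50113; k=3: 18810+13629+31·11·34=44033; k=4: 27335+17850+31·25·34=71535; k=5: 31746+0+31·21·34=53880 → min 44033.
Optimal order: ((L₁ × (L₂ × L₃)) × ((L₄ × L₅) × L₆)) with cost 44033.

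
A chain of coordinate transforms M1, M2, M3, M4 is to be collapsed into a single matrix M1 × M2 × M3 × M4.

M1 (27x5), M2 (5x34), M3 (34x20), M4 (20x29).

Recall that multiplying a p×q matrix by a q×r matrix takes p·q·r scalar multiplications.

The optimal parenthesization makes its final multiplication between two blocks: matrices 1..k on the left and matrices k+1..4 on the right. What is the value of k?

1

Adjacent pairs: M1M2 = 27·5·34 = 4590; M2M3 = 5·34·20 = 3400; M3M4 = 34·20·29 = 19720.
Length 3: M1..M3: k=1: 0+3400+27·5·20=6100; k=2: 4590+0+27·34·20=22950 → min 6100 | M2..M4: k=2: 0+19720+5·34·29=24650; k=3: 3400+0+5·20·29=6300 → min 6300.
Top-level splits: k=1: (M1..M1)·(M2..M4) → 0+6300+27·5·29 = 10215; k=2: (M1..M2)·(M3..M4) → 4590+19720+27·34·29 = 50932; k=3: (M1..M3)·(M4..M4) → 6100+0+27·20·29 = 21760.
Best split is after M1, i.e. k = 1.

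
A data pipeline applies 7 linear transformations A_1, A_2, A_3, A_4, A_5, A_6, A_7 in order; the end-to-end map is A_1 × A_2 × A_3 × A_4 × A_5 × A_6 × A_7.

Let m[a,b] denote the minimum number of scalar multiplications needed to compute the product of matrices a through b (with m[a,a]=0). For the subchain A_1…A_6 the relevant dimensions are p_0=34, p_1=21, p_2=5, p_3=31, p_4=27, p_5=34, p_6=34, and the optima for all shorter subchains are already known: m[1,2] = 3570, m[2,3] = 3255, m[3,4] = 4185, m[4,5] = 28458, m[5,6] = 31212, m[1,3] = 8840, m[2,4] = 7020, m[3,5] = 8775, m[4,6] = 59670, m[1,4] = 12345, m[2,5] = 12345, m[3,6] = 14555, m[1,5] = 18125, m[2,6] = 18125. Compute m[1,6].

23905

m[1,6] = min over k∈[1,5] of m[1,k]+m[k+1,6]+p_{0}·p_k·p_{6}.
k=1: 0 + 18125 + 34·21·34 = 42401; k=2: 3570 + 14555 + 34·5·34 = 23905; k=3: 8840 + 59670 + 34·31·34 = 104346; k=4: 12345 + 31212 + 34·27·34 = 74769; k=5: 18125 + 0 + 34·34·34 = 57429.
Minimum: 23905 at k=2.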